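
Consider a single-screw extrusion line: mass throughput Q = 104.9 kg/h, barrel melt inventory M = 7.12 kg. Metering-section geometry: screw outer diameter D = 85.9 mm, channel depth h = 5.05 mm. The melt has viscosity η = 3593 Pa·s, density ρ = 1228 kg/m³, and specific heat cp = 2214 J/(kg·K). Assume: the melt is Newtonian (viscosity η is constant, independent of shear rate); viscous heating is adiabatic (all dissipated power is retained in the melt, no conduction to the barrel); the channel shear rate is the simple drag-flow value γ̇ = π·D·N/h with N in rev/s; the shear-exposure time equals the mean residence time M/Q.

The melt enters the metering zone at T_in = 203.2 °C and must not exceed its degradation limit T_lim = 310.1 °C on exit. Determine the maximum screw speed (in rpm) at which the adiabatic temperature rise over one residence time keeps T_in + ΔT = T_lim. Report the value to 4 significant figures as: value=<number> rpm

Q_s = Q / 3600 = 104.9 / 3600 = 0.0291389 kg/s
Mean residence time: t_res = M/Q_s = 7.12 kg / 0.0291389 kg/s = 244.347 s
D = 85.9 mm = 0.0859 m;  h = 5.05 mm = 0.00505 m
ΔT_a = T_lim − T_in = 310.1 °C − 203.2 °C = 106.9 K
Invert ΔT = ηγ̇²t_res/(ρcp) for γ̇: γ̇_max² = ΔT_a ρ cp / (η t_res) = 106.9·1228·2214 / (3593·244.347) = 331.047 s⁻²
γ̇_max = sqrt(331.047) = 18.1947 s⁻¹
N_max = γ̇_max·h / (π·D) = 18.1947 · 0.00505 / (π · 0.0859) = 0.340481 rev/s = 20.4289 rpm

value=20.43 rpm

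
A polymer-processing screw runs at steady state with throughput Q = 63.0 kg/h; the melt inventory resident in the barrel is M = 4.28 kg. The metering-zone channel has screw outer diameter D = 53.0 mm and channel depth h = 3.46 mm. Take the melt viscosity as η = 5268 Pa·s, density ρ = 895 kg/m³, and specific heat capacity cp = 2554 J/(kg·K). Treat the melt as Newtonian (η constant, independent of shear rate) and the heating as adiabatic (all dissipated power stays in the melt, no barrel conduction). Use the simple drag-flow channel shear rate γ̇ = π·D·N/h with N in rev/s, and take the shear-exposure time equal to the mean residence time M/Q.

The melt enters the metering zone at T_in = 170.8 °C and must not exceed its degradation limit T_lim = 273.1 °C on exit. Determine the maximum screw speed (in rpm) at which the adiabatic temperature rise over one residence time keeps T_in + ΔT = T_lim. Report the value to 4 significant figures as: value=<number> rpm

value=16.80 rpm

Convert throughput: Q = 63.0 kg/h = 63.0/3600 = 0.0175 kg/s
Mean residence time: t_res = M/Q_s = 4.28 kg / 0.0175 kg/s = 244.571 s
Geometry in SI: D = 53.0 mm → 0.053 m, h = 3.46 mm → 0.00346 m
ΔT_a = T_lim − T_in = 273.1 − 170.8 = 102.3 K
Invert ΔT = ηγ̇²t_res/(ρcp) for γ̇: γ̇_max² = ΔT_a ρ cp / (η t_res) = 102.3·895·2554 / (5268·244.571) = 181.496 s⁻²
γ̇_max = sqrt(181.496) = 13.4721 s⁻¹
Solve γ̇ = πDN/h for N: N_max = γ̇_max·h/(π·D) = 13.4721 × 0.00346 / (π × 0.053) = 0.279953 rev/s = 16.7972 rpm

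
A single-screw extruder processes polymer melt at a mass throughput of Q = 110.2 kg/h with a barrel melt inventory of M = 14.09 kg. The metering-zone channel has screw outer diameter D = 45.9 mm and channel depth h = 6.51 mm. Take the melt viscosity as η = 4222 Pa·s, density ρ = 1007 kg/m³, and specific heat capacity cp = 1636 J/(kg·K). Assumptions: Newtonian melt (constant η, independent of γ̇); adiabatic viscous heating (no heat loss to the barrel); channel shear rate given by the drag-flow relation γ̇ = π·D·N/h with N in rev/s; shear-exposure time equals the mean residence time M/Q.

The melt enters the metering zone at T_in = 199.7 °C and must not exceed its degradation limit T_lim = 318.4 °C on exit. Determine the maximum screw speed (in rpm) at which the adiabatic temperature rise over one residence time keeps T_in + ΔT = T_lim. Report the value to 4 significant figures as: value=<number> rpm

Q_s = Q / 3600 = 110.2 / 3600 = 0.0306111 kg/s
t_res = M / Q_s = 14.09 / 0.0306111 = 460.29 s
Geometry in SI: D = 45.9 mm → 0.0459 m, h = 6.51 mm → 0.00651 m
ΔT_a = T_lim − T_in = 318.4 °C − 199.7 °C = 118.7 K
γ̇_max² = ΔT_a·ρ·cp/(η·t_res) = 118.7·1007·1636/(4222·460.29) = 100.627 s⁻²
Take the square root: γ̇_max = √(100.627) = 10.0313 s⁻¹
Solve γ̇ = πDN/h for N: N_max = γ̇_max·h/(π·D) = 10.0313 × 0.00651 / (π × 0.0459) = 0.452872 rev/s = 27.1723 rpm

value=27.17 rpm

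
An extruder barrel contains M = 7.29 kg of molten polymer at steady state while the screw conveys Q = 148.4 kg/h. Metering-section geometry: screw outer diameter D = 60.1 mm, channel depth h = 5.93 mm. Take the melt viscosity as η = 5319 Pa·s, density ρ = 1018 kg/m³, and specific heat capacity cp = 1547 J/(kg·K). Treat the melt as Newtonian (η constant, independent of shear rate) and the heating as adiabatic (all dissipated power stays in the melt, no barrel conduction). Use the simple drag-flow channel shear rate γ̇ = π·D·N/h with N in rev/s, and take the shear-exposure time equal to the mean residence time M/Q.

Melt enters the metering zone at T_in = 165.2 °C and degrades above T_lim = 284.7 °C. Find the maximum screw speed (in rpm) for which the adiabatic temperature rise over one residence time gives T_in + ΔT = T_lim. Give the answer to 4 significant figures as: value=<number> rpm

Throughput in SI: Q_s = 148.4 kg/h ÷ 3600 s/h = 0.0412222 kg/s
t_res = M / Q_s = 7.29 / 0.0412222 = 176.846 s
D = 60.1 mm = 0.0601 m;  h = 5.93 mm = 0.00593 m
ΔT_a = T_lim − T_in = 284.7 − 165.2 = 119.5 K
γ̇_max² = ΔT_a·ρ·cp / (η·t_res) = [119.5 × 1018 × 1547] / [5319 × 176.846] = 200.069 s⁻²
Take the square root: γ̇_max = √(200.069) = 14.1446 s⁻¹
N_max = γ̇_max h / (πD) = 14.1446·0.00593/(π·0.0601) = 0.444243 rev/s → ×60 = 26.6546 rpm

value=26.65 rpm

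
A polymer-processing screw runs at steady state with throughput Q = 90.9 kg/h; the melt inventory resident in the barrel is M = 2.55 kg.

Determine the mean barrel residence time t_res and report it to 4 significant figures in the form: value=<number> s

value=101.0 s

Q_s = Q / 3600 = 90.9 / 3600 = 0.02525 kg/s
t_res = M / Q_s = 2.55 / 0.02525 = 100.99 s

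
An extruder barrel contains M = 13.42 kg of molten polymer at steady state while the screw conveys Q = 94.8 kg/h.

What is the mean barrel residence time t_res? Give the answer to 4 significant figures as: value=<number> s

value=509.6 s

Convert throughput: Q = 94.8 kg/h = 94.8/3600 = 0.0263333 kg/s
Mean residence time: t_res = M/Q_s = 13.42 kg / 0.0263333 kg/s = 509.62 s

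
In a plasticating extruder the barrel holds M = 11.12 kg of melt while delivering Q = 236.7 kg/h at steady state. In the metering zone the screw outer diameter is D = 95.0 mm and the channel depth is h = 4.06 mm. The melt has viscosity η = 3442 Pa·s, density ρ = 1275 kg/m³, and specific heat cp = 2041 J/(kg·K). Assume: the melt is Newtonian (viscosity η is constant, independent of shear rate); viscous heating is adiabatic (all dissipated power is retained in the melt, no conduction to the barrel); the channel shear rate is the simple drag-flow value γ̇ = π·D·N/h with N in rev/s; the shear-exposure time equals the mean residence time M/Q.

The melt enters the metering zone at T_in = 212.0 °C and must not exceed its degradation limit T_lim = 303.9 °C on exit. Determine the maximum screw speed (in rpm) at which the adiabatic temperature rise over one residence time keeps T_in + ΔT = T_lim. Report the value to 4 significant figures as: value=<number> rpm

Q_s = Q / 3600 = 236.7 / 3600 = 0.06575 kg/s
t_res = M / Q_s = 11.12 / 0.06575 = 169.125 s
Geometry in SI: D = 95.0 mm → 0.095 m, h = 4.06 mm → 0.00406 m
Allowable rise: ΔT_a = T_lim − T_in = 303.9 − 212.0 = 91.9 K
γ̇_max² = ΔT_a·ρ·cp / (η·t_res) = [91.9 × 1275 × 2041] / [3442 × 169.125] = 410.817 s⁻²
Take the square root: γ̇_max = √(410.817) = 20.2686 s⁻¹
N_max = γ̇_max·h / (π·D) = 20.2686 · 0.00406 / (π · 0.095) = 0.275726 rev/s = 16.5435 rpm

value=16.54 rpm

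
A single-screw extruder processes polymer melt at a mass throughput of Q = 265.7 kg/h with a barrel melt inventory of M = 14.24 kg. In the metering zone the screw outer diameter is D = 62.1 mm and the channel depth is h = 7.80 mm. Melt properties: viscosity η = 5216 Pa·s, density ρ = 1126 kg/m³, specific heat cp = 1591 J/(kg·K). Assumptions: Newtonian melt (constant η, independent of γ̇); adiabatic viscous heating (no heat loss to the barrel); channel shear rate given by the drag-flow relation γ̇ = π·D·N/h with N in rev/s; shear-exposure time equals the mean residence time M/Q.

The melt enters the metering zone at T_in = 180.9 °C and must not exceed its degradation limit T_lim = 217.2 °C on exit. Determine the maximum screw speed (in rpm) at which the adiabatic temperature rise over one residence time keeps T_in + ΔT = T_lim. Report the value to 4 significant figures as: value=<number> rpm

value=19.28 rpm

Convert throughput: Q = 265.7 kg/h = 265.7/3600 = 0.0738056 kg/s
Mean residence time: t_res = M/Q_s = 14.24 kg / 0.0738056 kg/s = 192.939 s
Convert to metres: D = 0.0621 m, h = 0.0078 m
ΔT_a = T_lim − T_in = 217.2 − 180.9 = 36.3 K
γ̇_max² = ΔT_a·ρ·cp / (η·t_res) = [36.3 × 1126 × 1591] / [5216 × 192.939] = 64.6185 s⁻²
Take the square root: γ̇_max = √(64.6185) = 8.03856 s⁻¹
Solve γ̇ = πDN/h for N: N_max = γ̇_max·h/(π·D) = 8.03856 × 0.0078 / (π × 0.0621) = 0.321389 rev/s = 19.2834 rpm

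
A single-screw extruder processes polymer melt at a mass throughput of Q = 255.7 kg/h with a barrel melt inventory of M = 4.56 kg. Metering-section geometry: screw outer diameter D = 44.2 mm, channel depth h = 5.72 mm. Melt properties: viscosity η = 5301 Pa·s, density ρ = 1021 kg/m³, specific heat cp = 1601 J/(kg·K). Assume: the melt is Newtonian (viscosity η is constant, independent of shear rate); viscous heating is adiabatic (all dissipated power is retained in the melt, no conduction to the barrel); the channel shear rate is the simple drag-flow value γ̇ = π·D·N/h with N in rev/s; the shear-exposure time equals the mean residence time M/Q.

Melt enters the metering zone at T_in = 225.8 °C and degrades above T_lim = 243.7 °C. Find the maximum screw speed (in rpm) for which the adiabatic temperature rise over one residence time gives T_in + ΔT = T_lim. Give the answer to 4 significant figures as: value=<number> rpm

value=22.92 rpm

Q_s = Q / 3600 = 255.7 / 3600 = 0.0710278 kg/s
t_res = M / Q_s = 4.56 / 0.0710278 = 64.2002 s
D = 44.2 mm = 0.0442 m;  h = 5.72 mm = 0.00572 m
ΔT_a = T_lim − T_in = 243.7 − 225.8 = 17.9 K
γ̇_max² = ΔT_a·ρ·cp/(η·t_res) = 17.9·1021·1601/(5301·64.2002) = 85.9757 s⁻²
Take the square root: γ̇_max = √(85.9757) = 9.27231 s⁻¹
N_max = γ̇_max h / (πD) = 9.27231·0.00572/(π·0.0442) = 0.381955 rev/s → ×60 = 22.9173 rpm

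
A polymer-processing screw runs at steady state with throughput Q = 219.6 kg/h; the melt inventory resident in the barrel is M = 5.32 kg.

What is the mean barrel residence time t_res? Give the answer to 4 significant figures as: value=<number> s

value=87.21 s

Throughput in SI: Q_s = 219.6 kg/h ÷ 3600 s/h = 0.061 kg/s
t_res = M / Q_s = 5.32 / 0.061 = 87.2131 s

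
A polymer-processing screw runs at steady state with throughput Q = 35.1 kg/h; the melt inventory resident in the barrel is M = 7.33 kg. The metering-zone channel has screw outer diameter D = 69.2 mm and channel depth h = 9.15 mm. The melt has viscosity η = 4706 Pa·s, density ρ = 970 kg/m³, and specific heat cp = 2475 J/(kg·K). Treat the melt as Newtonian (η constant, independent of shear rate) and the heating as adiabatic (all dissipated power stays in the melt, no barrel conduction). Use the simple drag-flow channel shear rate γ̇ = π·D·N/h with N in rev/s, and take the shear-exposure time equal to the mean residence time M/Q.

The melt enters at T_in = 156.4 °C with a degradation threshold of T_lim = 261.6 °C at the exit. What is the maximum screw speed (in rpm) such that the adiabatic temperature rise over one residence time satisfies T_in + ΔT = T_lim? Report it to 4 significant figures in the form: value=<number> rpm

Convert throughput: Q = 35.1 kg/h = 35.1/3600 = 0.00975 kg/s
t_res = M / Q_s = 7.33 / 0.00975 = 751.795 s
Geometry in SI: D = 69.2 mm → 0.0692 m, h = 9.15 mm → 0.00915 m
Allowable rise: ΔT_a = T_lim − T_in = 261.6 − 156.4 = 105.2 K
γ̇_max² = ΔT_a·ρ·cp / (η·t_res) = [105.2 × 970 × 2475] / [4706 × 751.795] = 71.3857 s⁻²
γ̇_max = sqrt(71.3857) = 8.44901 s⁻¹
N_max = γ̇_max·h / (π·D) = 8.44901 · 0.00915 / (π · 0.0692) = 0.355607 rev/s = 21.3364 rpm

value=21.34 rpm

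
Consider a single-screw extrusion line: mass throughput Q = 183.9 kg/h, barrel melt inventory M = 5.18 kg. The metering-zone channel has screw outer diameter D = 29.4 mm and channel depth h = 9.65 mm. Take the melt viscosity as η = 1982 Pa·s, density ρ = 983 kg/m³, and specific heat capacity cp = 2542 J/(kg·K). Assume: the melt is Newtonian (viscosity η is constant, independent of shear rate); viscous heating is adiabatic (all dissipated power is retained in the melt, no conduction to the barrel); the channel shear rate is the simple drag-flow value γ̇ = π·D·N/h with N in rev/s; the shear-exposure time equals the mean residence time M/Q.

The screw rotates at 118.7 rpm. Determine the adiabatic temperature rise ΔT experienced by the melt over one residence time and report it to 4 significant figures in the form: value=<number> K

value=28.84 K

Q_s = Q / 3600 = 183.9 / 3600 = 0.0510833 kg/s
t_res = M / Q_s = 5.18 / 0.0510833 = 101.403 s
Geometry in metres: D = 29.4 mm → 0.0294 m, h = 9.65 mm → 0.00965 m; screw speed N = 118.7 rpm = 1.97833 rev/s
Shear rate: γ̇ = πDN/h = π·0.0294·1.97833/0.00965 = 18.9352 s⁻¹
ΔT = η·γ̇²·t_res / (ρ·cp) = 1982 · (18.9352)² · 101.403 / (983 · 2542) = 28.8379 K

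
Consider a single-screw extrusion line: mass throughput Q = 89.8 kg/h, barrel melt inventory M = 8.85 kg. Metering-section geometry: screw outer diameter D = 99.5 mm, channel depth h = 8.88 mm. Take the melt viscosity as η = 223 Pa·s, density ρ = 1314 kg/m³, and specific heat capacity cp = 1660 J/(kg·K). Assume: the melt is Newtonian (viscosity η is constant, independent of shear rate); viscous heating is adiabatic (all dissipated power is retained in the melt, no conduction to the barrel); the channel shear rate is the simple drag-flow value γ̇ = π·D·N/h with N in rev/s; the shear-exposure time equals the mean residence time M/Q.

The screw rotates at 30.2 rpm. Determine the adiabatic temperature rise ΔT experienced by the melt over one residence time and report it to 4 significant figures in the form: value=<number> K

value=11.39 K

Q_s = Q / 3600 = 89.8 / 3600 = 0.0249444 kg/s
t_res = M / Q_s = 8.85 ÷ 0.0249444 = 354.788 s
D = 99.5 mm = 0.0995 m;  h = 8.88 mm = 0.00888 m;  N = 30.2 rpm / 60 = 0.503333 rev/s
γ̇ = π·D·N / h = π · 0.0995 · 0.503333 / 0.00888 = 17.718 s⁻¹
Adiabatic rise: ΔT = η γ̇² t_res / (ρ cp) = 223·(17.718)²·354.788 / (1314·1660) = 11.3868 K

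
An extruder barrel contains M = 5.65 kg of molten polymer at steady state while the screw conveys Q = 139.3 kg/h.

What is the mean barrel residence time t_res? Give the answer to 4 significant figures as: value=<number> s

Convert throughput: Q = 139.3 kg/h = 139.3/3600 = 0.0386944 kg/s
t_res = M / Q_s = 5.65 ÷ 0.0386944 = 146.016 s

value=146.0 s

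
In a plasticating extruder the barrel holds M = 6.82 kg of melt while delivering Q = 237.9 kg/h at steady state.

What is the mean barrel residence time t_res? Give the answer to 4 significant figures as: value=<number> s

Q_s = Q / 3600 = 237.9 / 3600 = 0.0660833 kg/s
t_res = M / Q_s = 6.82 / 0.0660833 = 103.203 s

value=103.2 s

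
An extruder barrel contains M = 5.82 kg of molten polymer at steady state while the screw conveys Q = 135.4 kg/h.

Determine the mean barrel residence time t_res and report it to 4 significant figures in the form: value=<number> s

Throughput in SI: Q_s = 135.4 kg/h ÷ 3600 s/h = 0.0376111 kg/s
t_res = M / Q_s = 5.82 / 0.0376111 = 154.742 s

value=154.7 s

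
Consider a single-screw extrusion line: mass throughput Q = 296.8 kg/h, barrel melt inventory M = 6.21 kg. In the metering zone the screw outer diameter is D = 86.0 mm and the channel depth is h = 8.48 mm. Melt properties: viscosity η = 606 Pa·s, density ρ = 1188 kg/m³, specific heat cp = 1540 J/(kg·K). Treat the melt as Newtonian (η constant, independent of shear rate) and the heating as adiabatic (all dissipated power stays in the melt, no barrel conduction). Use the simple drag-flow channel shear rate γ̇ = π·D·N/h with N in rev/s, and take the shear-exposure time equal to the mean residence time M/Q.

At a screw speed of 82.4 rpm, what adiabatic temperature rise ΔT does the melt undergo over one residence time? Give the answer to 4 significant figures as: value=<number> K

value=47.77 K

Q_s = Q / 3600 = 296.8 / 3600 = 0.0824444 kg/s
t_res = M / Q_s = 6.21 / 0.0824444 = 75.3235 s
Geometry in metres: D = 86.0 mm → 0.086 m, h = 8.48 mm → 0.00848 m; screw speed N = 82.4 rpm = 1.37333 rev/s
γ̇ = π D N / h = (π)(0.086)(1.37333) / 0.00848 = 43.7551 s⁻¹
ΔT = η·γ̇²·t_res / (ρ·cp) = 606 · (43.7551)² · 75.3235 / (1188 · 1540) = 47.7664 K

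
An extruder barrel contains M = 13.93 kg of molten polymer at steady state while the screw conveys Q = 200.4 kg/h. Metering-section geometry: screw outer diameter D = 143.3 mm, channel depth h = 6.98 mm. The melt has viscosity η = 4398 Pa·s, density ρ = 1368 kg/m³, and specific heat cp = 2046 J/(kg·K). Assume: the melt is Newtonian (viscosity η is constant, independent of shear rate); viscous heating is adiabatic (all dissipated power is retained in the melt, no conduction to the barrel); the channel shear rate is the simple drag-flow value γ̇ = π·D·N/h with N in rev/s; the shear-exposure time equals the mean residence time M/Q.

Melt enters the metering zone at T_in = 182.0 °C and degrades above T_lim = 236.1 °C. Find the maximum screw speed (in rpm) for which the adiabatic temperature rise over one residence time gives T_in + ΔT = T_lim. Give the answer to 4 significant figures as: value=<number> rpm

Convert throughput: Q = 200.4 kg/h = 200.4/3600 = 0.0556667 kg/s
Mean residence time: t_res = M/Q_s = 13.93 kg / 0.0556667 kg/s = 250.24 s
Geometry in SI: D = 143.3 mm → 0.1433 m, h = 6.98 mm → 0.00698 m
ΔT_a = T_lim − T_in = 236.1 − 182.0 = 54.1 K
Invert ΔT = ηγ̇²t_res/(ρcp) for γ̇: γ̇_max² = ΔT_a ρ cp / (η t_res) = 54.1·1368·2046 / (4398·250.24) = 137.587 s⁻²
γ̇_max = √137.587 = 11.7298 s⁻¹
Solve γ̇ = πDN/h for N: N_max = γ̇_max·h/(π·D) = 11.7298 × 0.00698 / (π × 0.1433) = 0.181865 rev/s = 10.9119 rpm

value=10.91 rpm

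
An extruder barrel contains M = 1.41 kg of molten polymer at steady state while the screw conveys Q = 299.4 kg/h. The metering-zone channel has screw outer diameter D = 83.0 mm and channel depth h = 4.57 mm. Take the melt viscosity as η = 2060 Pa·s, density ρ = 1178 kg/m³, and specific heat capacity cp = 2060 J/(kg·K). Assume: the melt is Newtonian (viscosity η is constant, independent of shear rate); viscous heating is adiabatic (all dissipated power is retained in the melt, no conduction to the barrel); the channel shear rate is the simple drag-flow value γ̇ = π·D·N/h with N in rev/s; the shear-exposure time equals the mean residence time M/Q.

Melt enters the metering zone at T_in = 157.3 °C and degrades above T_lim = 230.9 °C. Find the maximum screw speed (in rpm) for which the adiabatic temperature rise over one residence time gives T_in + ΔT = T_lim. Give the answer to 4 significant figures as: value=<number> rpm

value=75.20 rpm

Throughput in SI: Q_s = 299.4 kg/h ÷ 3600 s/h = 0.0831667 kg/s
t_res = M / Q_s = 1.41 / 0.0831667 = 16.9539 s
D = 83.0 mm = 0.083 m;  h = 4.57 mm = 0.00457 m
ΔT_a = T_lim − T_in = 230.9 °C − 157.3 °C = 73.6 K
Invert ΔT = ηγ̇²t_res/(ρcp) for γ̇: γ̇_max² = ΔT_a ρ cp / (η t_res) = 73.6·1178·2060 / (2060·16.9539) = 5113.91 s⁻²
γ̇_max = sqrt(5113.91) = 71.5116 s⁻¹
N_max = γ̇_max h / (πD) = 71.5116·0.00457/(π·0.083) = 1.25333 rev/s → ×60 = 75.1997 rpm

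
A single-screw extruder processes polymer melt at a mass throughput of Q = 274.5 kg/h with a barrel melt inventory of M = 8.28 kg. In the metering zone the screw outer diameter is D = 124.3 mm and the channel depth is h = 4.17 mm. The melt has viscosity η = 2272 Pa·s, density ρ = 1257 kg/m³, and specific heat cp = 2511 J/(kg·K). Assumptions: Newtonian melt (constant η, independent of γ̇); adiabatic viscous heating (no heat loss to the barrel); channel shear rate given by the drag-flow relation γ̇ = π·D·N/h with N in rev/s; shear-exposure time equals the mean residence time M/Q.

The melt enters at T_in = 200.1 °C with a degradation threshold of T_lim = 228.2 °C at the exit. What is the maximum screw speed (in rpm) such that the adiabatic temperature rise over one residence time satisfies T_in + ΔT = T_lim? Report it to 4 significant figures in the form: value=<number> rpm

Q_s = Q / 3600 = 274.5 / 3600 = 0.07625 kg/s
t_res = M / Q_s = 8.28 / 0.07625 = 108.59 s
Geometry in SI: D = 124.3 mm → 0.1243 m, h = 4.17 mm → 0.00417 m
ΔT_a = T_lim − T_in = 228.2 − 200.1 = 28.1 K
Invert ΔT = ηγ̇²t_res/(ρcp) for γ̇: γ̇_max² = ΔT_a ρ cp / (η t_res) = 28.1·1257·2511 / (2272·108.59) = 359.492 s⁻²
γ̇_max = √359.492 = 18.9603 s⁻¹
Solve γ̇ = πDN/h for N: N_max = γ̇_max·h/(π·D) = 18.9603 × 0.00417 / (π × 0.1243) = 0.20247 rev/s = 12.1482 rpm

value=12.15 rpm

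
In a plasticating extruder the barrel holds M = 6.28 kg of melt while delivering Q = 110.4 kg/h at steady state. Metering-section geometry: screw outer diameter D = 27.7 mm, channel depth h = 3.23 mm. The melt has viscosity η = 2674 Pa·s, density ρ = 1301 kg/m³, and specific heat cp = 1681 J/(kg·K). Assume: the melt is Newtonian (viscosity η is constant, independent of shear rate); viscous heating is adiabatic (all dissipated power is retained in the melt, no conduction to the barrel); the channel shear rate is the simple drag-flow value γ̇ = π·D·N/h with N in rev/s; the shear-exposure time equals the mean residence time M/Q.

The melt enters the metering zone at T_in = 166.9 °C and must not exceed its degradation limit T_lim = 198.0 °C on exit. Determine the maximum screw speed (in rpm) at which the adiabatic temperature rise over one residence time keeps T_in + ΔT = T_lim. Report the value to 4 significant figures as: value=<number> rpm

value=24.82 rpm

Throughput in SI: Q_s = 110.4 kg/h ÷ 3600 s/h = 0.0306667 kg/s
t_res = M / Q_s = 6.28 / 0.0306667 = 204.783 s
Convert to metres: D = 0.0277 m, h = 0.00323 m
ΔT_a = T_lim − T_in = 198.0 °C − 166.9 °C = 31.1 K
Invert ΔT = ηγ̇²t_res/(ρcp) for γ̇: γ̇_max² = ΔT_a ρ cp / (η t_res) = 31.1·1301·1681 / (2674·204.783) = 124.208 s⁻²
γ̇_max = √124.208 = 11.1449 s⁻¹
N_max = γ̇_max·h / (π·D) = 11.1449 · 0.00323 / (π · 0.0277) = 0.413665 rev/s = 24.8199 rpm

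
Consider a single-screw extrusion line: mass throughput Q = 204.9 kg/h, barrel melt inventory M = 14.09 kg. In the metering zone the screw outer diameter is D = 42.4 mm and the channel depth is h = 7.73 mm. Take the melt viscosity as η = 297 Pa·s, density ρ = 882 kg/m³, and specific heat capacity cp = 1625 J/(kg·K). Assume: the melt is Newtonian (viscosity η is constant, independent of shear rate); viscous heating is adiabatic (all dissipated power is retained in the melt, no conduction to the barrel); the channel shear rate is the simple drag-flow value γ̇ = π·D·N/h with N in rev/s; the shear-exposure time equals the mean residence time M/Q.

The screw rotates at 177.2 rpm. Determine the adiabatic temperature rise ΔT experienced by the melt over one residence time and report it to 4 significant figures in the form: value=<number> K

value=132.9 K

Q_s = Q / 3600 = 204.9 / 3600 = 0.0569167 kg/s
t_res = M / Q_s = 14.09 / 0.0569167 = 247.555 s
Geometry in metres: D = 42.4 mm → 0.0424 m, h = 7.73 mm → 0.00773 m; screw speed N = 177.2 rpm = 2.95333 rev/s
γ̇ = π D N / h = (π)(0.0424)(2.95333) / 0.00773 = 50.8919 s⁻¹
ΔT = η·γ̇²·t_res / (ρ·cp) = 297 · (50.8919)² · 247.555 / (882 · 1625) = 132.863 K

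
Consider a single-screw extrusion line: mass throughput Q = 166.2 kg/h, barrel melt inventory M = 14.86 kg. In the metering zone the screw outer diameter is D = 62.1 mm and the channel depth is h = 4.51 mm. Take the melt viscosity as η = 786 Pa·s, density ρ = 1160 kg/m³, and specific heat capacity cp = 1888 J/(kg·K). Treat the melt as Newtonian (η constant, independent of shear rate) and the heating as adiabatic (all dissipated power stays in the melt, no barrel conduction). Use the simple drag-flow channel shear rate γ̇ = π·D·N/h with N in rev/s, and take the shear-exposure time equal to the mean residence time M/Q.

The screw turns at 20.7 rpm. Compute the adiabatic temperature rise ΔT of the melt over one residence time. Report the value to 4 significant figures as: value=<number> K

value=25.73 K

Throughput in SI: Q_s = 166.2 kg/h ÷ 3600 s/h = 0.0461667 kg/s
t_res = M / Q_s = 14.86 ÷ 0.0461667 = 321.877 s
Geometry in metres: D = 62.1 mm → 0.0621 m, h = 4.51 mm → 0.00451 m; screw speed N = 20.7 rpm = 0.345 rev/s
Shear rate: γ̇ = πDN/h = π·0.0621·0.345/0.00451 = 14.924 s⁻¹
ΔT = η·γ̇²·t_res / (ρ·cp) = 786 · (14.924)² · 321.877 / (1160 · 1888) = 25.7289 K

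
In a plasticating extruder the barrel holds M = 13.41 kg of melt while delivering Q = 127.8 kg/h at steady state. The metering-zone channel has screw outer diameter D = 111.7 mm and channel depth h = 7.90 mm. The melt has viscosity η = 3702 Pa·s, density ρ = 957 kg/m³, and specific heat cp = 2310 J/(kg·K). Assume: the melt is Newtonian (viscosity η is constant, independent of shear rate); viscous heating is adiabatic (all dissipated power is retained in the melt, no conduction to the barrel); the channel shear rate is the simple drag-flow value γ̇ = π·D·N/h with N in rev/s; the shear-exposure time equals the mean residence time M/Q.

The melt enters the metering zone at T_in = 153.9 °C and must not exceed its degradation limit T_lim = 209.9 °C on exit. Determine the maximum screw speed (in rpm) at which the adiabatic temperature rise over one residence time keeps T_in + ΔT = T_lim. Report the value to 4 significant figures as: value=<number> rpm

value=12.71 rpm

Q_s = Q / 3600 = 127.8 / 3600 = 0.0355 kg/s
Mean residence time: t_res = M/Q_s = 13.41 kg / 0.0355 kg/s = 377.746 s
Geometry in SI: D = 111.7 mm → 0.1117 m, h = 7.90 mm → 0.0079 m
ΔT_a = T_lim − T_in = 209.9 − 153.9 = 56 K
Invert ΔT = ηγ̇²t_res/(ρcp) for γ̇: γ̇_max² = ΔT_a ρ cp / (η t_res) = 56·957·2310 / (3702·377.746) = 88.5269 s⁻²
Take the square root: γ̇_max = √(88.5269) = 9.40887 s⁻¹
N_max = γ̇_max h / (πD) = 9.40887·0.0079/(π·0.1117) = 0.211817 rev/s → ×60 = 12.709 rpm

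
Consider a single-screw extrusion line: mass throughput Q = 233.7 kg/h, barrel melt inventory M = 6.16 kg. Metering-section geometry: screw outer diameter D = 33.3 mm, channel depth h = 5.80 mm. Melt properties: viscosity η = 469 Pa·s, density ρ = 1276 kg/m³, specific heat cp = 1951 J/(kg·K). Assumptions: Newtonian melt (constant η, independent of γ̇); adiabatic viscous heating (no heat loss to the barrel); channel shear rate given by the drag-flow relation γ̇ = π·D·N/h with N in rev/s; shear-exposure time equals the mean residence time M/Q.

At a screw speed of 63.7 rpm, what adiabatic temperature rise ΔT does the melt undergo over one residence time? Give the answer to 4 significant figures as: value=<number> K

Convert throughput: Q = 233.7 kg/h = 233.7/3600 = 0.0649167 kg/s
t_res = M / Q_s = 6.16 / 0.0649167 = 94.8909 s
Convert to SI: D = 0.0333 m, h = 0.0058 m, N = 63.7/60 = 1.06167 rev/s
γ̇ = π·D·N / h = π · 0.0333 · 1.06167 / 0.0058 = 19.1494 s⁻¹
Adiabatic rise: ΔT = η γ̇² t_res / (ρ cp) = 469·(19.1494)²·94.8909 / (1276·1951) = 6.55538 K

value=6.555 K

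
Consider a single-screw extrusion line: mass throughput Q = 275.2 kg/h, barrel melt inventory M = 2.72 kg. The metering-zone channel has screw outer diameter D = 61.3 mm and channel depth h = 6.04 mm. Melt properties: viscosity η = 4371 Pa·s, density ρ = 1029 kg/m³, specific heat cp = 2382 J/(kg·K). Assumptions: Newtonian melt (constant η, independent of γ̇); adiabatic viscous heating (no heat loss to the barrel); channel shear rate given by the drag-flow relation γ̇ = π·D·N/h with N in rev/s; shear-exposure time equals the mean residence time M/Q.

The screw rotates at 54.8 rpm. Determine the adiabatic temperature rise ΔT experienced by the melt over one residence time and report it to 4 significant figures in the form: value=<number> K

value=53.81 K

Q_s = Q / 3600 = 275.2 / 3600 = 0.0764444 kg/s
t_res = M / Q_s = 2.72 / 0.0764444 = 35.5814 s
Geometry in metres: D = 61.3 mm → 0.0613 m, h = 6.04 mm → 0.00604 m; screw speed N = 54.8 rpm = 0.913333 rev/s
Shear rate: γ̇ = πDN/h = π·0.0613·0.913333/0.00604 = 29.1208 s⁻¹
ΔT = η·γ̇²·t_res / (ρ·cp) = 4371 · (29.1208)² · 35.5814 / (1029 · 2382) = 53.8086 K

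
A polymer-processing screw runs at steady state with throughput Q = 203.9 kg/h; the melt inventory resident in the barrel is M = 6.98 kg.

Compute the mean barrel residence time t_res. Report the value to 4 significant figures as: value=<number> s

Throughput in SI: Q_s = 203.9 kg/h ÷ 3600 s/h = 0.0566389 kg/s
t_res = M / Q_s = 6.98 / 0.0566389 = 123.237 s

value=123.2 s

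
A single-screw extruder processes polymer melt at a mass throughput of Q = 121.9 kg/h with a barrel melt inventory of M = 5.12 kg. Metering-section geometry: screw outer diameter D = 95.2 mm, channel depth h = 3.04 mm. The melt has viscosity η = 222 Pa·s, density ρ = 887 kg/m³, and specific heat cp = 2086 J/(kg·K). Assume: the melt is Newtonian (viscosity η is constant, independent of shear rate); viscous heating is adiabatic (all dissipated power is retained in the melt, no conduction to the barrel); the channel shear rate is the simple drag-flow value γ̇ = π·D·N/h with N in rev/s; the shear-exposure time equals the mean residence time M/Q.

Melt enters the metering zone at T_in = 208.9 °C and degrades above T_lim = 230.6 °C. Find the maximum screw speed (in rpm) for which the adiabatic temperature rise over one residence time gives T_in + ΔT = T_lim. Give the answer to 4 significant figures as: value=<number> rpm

Q_s = Q / 3600 = 121.9 / 3600 = 0.0338611 kg/s
t_res = M / Q_s = 5.12 ÷ 0.0338611 = 151.206 s
D = 95.2 mm = 0.0952 m;  h = 3.04 mm = 0.00304 m
ΔT_a = T_lim − T_in = 230.6 − 208.9 = 21.7 K
γ̇_max² = ΔT_a·ρ·cp/(η·t_res) = 21.7·887·2086/(222·151.206) = 1196.12 s⁻²
γ̇_max = sqrt(1196.12) = 34.585 s⁻¹
N_max = γ̇_max h / (πD) = 34.585·0.00304/(π·0.0952) = 0.35154 rev/s → ×60 = 21.0924 rpm

value=21.09 rpm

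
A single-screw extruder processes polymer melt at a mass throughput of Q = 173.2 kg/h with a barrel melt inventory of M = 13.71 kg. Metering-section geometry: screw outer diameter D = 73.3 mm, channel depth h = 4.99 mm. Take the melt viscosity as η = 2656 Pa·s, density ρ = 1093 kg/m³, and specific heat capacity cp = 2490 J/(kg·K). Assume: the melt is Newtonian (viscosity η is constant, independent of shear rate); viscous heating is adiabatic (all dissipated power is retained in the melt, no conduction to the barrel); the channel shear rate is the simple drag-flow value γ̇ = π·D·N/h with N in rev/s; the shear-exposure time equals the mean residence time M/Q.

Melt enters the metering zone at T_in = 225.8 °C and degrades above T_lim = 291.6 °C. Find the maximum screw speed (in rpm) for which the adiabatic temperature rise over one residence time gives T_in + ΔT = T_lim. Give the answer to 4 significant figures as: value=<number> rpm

value=20.00 rpm

Convert throughput: Q = 173.2 kg/h = 173.2/3600 = 0.0481111 kg/s
t_res = M / Q_s = 13.71 / 0.0481111 = 284.965 s
Geometry in SI: D = 73.3 mm → 0.0733 m, h = 4.99 mm → 0.00499 m
ΔT_a = T_lim − T_in = 291.6 − 225.8 = 65.8 K
Invert ΔT = ηγ̇²t_res/(ρcp) for γ̇: γ̇_max² = ΔT_a ρ cp / (η t_res) = 65.8·1093·2490 / (2656·284.965) = 236.606 s⁻²
Take the square root: γ̇_max = √(236.606) = 15.382 s⁻¹
N_max = γ̇_max·h / (π·D) = 15.382 · 0.00499 / (π · 0.0733) = 0.333318 rev/s = 19.9991 rpm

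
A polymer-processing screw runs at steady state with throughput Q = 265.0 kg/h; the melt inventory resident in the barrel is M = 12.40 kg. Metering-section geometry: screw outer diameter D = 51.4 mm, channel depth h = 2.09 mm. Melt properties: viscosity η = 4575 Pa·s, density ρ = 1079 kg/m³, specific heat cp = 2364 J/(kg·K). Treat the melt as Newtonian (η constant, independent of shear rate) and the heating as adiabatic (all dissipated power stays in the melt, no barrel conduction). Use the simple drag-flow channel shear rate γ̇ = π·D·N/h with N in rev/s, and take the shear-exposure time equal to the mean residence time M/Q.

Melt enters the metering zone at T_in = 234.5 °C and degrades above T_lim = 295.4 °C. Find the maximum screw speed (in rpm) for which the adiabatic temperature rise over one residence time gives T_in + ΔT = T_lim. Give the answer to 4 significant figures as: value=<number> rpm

value=11.03 rpm

Convert throughput: Q = 265.0 kg/h = 265.0/3600 = 0.0736111 kg/s
Mean residence time: t_res = M/Q_s = 12.40 kg / 0.0736111 kg/s = 168.453 s
Convert to metres: D = 0.0514 m, h = 0.00209 m
ΔT_a = T_lim − T_in = 295.4 °C − 234.5 °C = 60.9 K
γ̇_max² = ΔT_a·ρ·cp / (η·t_res) = [60.9 × 1079 × 2364] / [4575 × 168.453] = 201.566 s⁻²
Take the square root: γ̇_max = √(201.566) = 14.1974 s⁻¹
Solve γ̇ = πDN/h for N: N_max = γ̇_max·h/(π·D) = 14.1974 × 0.00209 / (π × 0.0514) = 0.183756 rev/s = 11.0254 rpm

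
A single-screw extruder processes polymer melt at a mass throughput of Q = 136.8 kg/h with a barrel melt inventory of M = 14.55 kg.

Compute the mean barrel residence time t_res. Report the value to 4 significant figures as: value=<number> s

Q_s = Q / 3600 = 136.8 / 3600 = 0.038 kg/s
Mean residence time: t_res = M/Q_s = 14.55 kg / 0.038 kg/s = 382.895 s

value=382.9 s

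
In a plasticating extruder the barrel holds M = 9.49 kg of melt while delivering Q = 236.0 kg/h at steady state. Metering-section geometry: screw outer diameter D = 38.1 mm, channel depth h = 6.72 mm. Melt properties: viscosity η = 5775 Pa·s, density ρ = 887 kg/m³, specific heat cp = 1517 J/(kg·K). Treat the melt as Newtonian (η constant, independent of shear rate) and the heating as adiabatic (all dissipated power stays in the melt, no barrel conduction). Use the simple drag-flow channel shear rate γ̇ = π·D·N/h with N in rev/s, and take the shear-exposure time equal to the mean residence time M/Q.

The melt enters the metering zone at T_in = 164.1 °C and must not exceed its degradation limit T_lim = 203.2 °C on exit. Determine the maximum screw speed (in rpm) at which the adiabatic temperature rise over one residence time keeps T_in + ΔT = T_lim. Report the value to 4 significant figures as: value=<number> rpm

Q_s = Q / 3600 = 236.0 / 3600 = 0.0655556 kg/s
Mean residence time: t_res = M/Q_s = 9.49 kg / 0.0655556 kg/s = 144.763 s
D = 38.1 mm = 0.0381 m;  h = 6.72 mm = 0.00672 m
ΔT_a = T_lim − T_in = 203.2 °C − 164.1 °C = 39.1 K
γ̇_max² = ΔT_a·ρ·cp/(η·t_res) = 39.1·887·1517/(5775·144.763) = 62.9328 s⁻²
γ̇_max = sqrt(62.9328) = 7.93302 s⁻¹
Solve γ̇ = πDN/h for N: N_max = γ̇_max·h/(π·D) = 7.93302 × 0.00672 / (π × 0.0381) = 0.445382 rev/s = 26.7229 rpm

value=26.72 rpm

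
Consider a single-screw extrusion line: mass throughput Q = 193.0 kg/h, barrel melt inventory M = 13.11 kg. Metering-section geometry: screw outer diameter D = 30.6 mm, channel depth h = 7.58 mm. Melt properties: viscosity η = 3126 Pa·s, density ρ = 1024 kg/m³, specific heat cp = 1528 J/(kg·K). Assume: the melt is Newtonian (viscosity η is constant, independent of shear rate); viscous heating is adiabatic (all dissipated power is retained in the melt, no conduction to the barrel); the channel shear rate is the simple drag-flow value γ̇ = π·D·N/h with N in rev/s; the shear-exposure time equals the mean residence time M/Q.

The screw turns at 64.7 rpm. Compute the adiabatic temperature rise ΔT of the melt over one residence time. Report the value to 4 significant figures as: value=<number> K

value=91.37 K

Convert throughput: Q = 193.0 kg/h = 193.0/3600 = 0.0536111 kg/s
Mean residence time: t_res = M/Q_s = 13.11 kg / 0.0536111 kg/s = 244.539 s
Convert to SI: D = 0.0306 m, h = 0.00758 m, N = 64.7/60 = 1.07833 rev/s
γ̇ = π D N / h = (π)(0.0306)(1.07833) / 0.00758 = 13.6759 s⁻¹
Adiabatic rise: ΔT = η γ̇² t_res / (ρ cp) = 3126·(13.6759)²·244.539 / (1024·1528) = 91.3742 K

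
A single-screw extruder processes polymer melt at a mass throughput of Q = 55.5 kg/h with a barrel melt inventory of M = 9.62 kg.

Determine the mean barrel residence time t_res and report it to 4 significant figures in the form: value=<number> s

value=624.0 s

Throughput in SI: Q_s = 55.5 kg/h ÷ 3600 s/h = 0.0154167 kg/s
Mean residence time: t_res = M/Q_s = 9.62 kg / 0.0154167 kg/s = 624 s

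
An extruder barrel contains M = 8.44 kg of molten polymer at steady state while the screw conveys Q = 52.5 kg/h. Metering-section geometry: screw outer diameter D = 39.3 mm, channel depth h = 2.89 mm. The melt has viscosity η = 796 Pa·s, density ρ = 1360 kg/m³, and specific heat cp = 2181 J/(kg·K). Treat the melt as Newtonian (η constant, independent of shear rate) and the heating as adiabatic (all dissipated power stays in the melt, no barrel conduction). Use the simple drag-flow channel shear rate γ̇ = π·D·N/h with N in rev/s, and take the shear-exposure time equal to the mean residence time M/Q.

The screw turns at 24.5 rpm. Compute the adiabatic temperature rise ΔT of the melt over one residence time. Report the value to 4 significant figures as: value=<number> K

Convert throughput: Q = 52.5 kg/h = 52.5/3600 = 0.0145833 kg/s
Mean residence time: t_res = M/Q_s = 8.44 kg / 0.0145833 kg/s = 578.743 s
Geometry in metres: D = 39.3 mm → 0.0393 m, h = 2.89 mm → 0.00289 m; screw speed N = 24.5 rpm = 0.408333 rev/s
Shear rate: γ̇ = πDN/h = π·0.0393·0.408333/0.00289 = 17.4445 s⁻¹
Adiabatic rise: ΔT = η γ̇² t_res / (ρ cp) = 796·(17.4445)²·578.743 / (1360·2181) = 47.2632 K

value=47.26 K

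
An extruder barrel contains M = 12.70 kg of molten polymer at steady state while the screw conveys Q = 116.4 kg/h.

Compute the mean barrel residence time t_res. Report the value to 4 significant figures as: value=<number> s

Q_s = Q / 3600 = 116.4 / 3600 = 0.0323333 kg/s
Mean residence time: t_res = M/Q_s = 12.70 kg / 0.0323333 kg/s = 392.784 s

value=392.8 s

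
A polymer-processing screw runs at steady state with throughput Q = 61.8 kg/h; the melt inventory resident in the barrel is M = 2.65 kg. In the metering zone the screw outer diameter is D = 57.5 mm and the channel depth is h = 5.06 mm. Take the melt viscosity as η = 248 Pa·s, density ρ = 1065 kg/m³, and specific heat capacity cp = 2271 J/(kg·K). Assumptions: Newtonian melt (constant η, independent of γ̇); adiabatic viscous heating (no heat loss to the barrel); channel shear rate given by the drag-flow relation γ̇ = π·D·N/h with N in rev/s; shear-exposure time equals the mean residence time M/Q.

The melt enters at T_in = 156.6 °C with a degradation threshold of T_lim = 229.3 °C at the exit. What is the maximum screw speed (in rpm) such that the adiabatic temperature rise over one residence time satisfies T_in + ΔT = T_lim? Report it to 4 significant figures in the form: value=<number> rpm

Throughput in SI: Q_s = 61.8 kg/h ÷ 3600 s/h = 0.0171667 kg/s
t_res = M / Q_s = 2.65 ÷ 0.0171667 = 154.369 s
D = 57.5 mm = 0.0575 m;  h = 5.06 mm = 0.00506 m
ΔT_a = T_lim − T_in = 229.3 − 156.6 = 72.7 K
Invert ΔT = ηγ̇²t_res/(ρcp) for γ̇: γ̇_max² = ΔT_a ρ cp / (η t_res) = 72.7·1065·2271 / (248·154.369) = 4592.93 s⁻²
γ̇_max = sqrt(4592.93) = 67.7711 s⁻¹
N_max = γ̇_max h / (πD) = 67.7711·0.00506/(π·0.0575) = 1.89836 rev/s → ×60 = 113.901 rpm

value=113.9 rpm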